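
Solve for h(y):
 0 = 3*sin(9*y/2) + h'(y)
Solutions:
 h(y) = C1 + 2*cos(9*y/2)/3


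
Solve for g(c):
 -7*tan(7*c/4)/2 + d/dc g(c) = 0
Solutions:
 g(c) = C1 - 2*log(cos(7*c/4))


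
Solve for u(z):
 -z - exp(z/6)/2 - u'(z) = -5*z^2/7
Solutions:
 u(z) = C1 + 5*z^3/21 - z^2/2 - 3*exp(z/6)


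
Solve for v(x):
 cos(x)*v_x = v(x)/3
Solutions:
 v(x) = C1*(sin(x) + 1)^(1/6)/(sin(x) - 1)^(1/6)


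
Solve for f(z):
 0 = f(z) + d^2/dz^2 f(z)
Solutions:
 f(z) = C1*sin(z) + C2*cos(z)


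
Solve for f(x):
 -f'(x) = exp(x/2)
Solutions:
 f(x) = C1 - 2*exp(x/2)


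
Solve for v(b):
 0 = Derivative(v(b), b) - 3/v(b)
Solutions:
 v(b) = -sqrt(C1 + 6*b)
 v(b) = sqrt(C1 + 6*b)


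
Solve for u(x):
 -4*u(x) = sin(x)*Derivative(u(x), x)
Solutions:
 u(x) = C1*(cos(x)^2 + 2*cos(x) + 1)/(cos(x)^2 - 2*cos(x) + 1)


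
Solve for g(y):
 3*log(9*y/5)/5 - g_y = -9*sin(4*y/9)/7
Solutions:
 g(y) = C1 + 3*y*log(y)/5 - 3*y*log(5)/5 - 3*y/5 + 6*y*log(3)/5 - 81*cos(4*y/9)/28


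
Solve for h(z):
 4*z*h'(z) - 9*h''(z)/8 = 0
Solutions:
 h(z) = C1 + C2*erfi(4*z/3)


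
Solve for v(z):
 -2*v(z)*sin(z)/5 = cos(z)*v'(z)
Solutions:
 v(z) = C1*cos(z)^(2/5)


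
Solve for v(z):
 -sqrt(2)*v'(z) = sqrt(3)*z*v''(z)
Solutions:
 v(z) = C1 + C2*z^(1 - sqrt(6)/3)


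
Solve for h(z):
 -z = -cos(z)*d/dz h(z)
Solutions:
 h(z) = C1 + Integral(z/cos(z), z)


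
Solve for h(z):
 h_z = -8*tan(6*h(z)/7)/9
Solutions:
 h(z) = -7*asin(C1*exp(-16*z/21))/6 + 7*pi/6
 h(z) = 7*asin(C1*exp(-16*z/21))/6


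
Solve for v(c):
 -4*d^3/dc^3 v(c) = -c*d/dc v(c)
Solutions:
 v(c) = C1 + Integral(C2*airyai(2^(1/3)*c/2) + C3*airybi(2^(1/3)*c/2), c)


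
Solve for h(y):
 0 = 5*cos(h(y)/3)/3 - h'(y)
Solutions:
 -5*y/3 - 3*log(sin(h(y)/3) - 1)/2 + 3*log(sin(h(y)/3) + 1)/2 = C1


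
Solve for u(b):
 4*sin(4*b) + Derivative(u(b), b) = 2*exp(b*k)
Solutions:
 u(b) = C1 + cos(4*b) + 2*exp(b*k)/k


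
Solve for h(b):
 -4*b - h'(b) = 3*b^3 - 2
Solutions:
 h(b) = C1 - 3*b^4/4 - 2*b^2 + 2*b


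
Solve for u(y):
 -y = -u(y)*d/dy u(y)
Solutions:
 u(y) = -sqrt(C1 + y^2)
 u(y) = sqrt(C1 + y^2)


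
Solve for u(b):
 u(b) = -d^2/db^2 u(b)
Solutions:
 u(b) = C1*sin(b) + C2*cos(b)


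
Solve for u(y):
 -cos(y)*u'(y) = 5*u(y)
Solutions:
 u(y) = C1*sqrt(sin(y) - 1)*(sin(y)^2 - 2*sin(y) + 1)/(sqrt(sin(y) + 1)*(sin(y)^2 + 2*sin(y) + 1))


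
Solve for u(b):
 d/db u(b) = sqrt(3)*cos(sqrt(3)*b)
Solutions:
 u(b) = C1 + sin(sqrt(3)*b)


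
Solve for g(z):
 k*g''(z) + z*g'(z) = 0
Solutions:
 g(z) = C1 + C2*sqrt(k)*erf(sqrt(2)*z*sqrt(1/k)/2)


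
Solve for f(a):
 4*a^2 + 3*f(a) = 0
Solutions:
 f(a) = -4*a^2/3


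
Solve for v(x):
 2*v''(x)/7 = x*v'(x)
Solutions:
 v(x) = C1 + C2*erfi(sqrt(7)*x/2)


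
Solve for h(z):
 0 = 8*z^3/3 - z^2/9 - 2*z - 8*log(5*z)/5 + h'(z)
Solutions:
 h(z) = C1 - 2*z^4/3 + z^3/27 + z^2 + 8*z*log(z)/5 - 8*z/5 + 8*z*log(5)/5


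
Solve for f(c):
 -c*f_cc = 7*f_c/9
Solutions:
 f(c) = C1 + C2*c^(2/9)


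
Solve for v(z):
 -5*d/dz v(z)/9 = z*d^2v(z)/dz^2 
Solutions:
 v(z) = C1 + C2*z^(4/9)


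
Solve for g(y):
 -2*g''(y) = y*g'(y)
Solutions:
 g(y) = C1 + C2*erf(y/2)


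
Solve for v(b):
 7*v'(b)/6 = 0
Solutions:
 v(b) = C1


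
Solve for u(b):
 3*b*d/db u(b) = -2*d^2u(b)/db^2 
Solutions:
 u(b) = C1 + C2*erf(sqrt(3)*b/2)


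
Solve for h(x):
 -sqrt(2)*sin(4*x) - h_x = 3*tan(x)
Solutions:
 h(x) = C1 + 3*log(cos(x)) + sqrt(2)*cos(4*x)/4


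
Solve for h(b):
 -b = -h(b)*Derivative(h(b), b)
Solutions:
 h(b) = -sqrt(C1 + b^2)
 h(b) = sqrt(C1 + b^2)


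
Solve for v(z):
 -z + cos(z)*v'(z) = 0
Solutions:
 v(z) = C1 + Integral(z/cos(z), z)


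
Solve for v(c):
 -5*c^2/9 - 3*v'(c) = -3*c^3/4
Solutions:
 v(c) = C1 + c^4/16 - 5*c^3/81


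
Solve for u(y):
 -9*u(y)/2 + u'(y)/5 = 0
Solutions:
 u(y) = C1*exp(45*y/2)


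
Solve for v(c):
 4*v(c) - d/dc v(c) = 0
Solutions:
 v(c) = C1*exp(4*c)


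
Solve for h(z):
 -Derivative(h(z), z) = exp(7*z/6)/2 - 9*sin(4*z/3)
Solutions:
 h(z) = C1 - 3*exp(7*z/6)/7 - 27*cos(4*z/3)/4


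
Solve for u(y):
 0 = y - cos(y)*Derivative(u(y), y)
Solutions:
 u(y) = C1 + Integral(y/cos(y), y)


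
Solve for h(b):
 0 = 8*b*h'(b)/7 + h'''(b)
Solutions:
 h(b) = C1 + Integral(C2*airyai(-2*7^(2/3)*b/7) + C3*airybi(-2*7^(2/3)*b/7), b)


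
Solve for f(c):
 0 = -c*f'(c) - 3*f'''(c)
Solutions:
 f(c) = C1 + Integral(C2*airyai(-3^(2/3)*c/3) + C3*airybi(-3^(2/3)*c/3), c)


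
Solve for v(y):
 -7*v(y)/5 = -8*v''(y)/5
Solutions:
 v(y) = C1*exp(-sqrt(14)*y/4) + C2*exp(sqrt(14)*y/4)


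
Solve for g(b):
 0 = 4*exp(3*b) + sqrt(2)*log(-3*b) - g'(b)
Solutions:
 g(b) = C1 + sqrt(2)*b*log(-b) + sqrt(2)*b*(-1 + log(3)) + 4*exp(3*b)/3


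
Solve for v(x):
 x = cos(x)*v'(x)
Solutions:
 v(x) = C1 + Integral(x/cos(x), x)


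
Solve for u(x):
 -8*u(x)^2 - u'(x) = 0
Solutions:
 u(x) = 1/(C1 + 8*x)


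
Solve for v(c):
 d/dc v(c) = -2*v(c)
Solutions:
 v(c) = C1*exp(-2*c)


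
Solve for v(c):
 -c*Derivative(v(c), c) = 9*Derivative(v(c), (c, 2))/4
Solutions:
 v(c) = C1 + C2*erf(sqrt(2)*c/3)


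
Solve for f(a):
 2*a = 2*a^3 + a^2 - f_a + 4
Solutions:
 f(a) = C1 + a^4/2 + a^3/3 - a^2 + 4*a


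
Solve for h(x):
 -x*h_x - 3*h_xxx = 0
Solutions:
 h(x) = C1 + Integral(C2*airyai(-3^(2/3)*x/3) + C3*airybi(-3^(2/3)*x/3), x)


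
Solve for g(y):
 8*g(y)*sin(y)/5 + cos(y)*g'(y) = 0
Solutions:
 g(y) = C1*cos(y)^(8/5)


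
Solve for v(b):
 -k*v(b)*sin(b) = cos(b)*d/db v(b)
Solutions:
 v(b) = C1*exp(k*log(cos(b)))


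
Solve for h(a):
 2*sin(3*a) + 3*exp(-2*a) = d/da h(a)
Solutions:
 h(a) = C1 - 2*cos(3*a)/3 - 3*exp(-2*a)/2


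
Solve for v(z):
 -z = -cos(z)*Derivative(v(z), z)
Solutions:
 v(z) = C1 + Integral(z/cos(z), z)


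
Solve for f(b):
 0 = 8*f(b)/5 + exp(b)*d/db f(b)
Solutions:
 f(b) = C1*exp(8*exp(-b)/5)


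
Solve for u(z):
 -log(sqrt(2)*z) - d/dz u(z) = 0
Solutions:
 u(z) = C1 - z*log(z) - z*log(2)/2 + z


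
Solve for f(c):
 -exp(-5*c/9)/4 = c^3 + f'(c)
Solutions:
 f(c) = C1 - c^4/4 + 9*exp(-5*c/9)/20


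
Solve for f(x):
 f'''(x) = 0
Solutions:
 f(x) = C1 + C2*x + C3*x^2


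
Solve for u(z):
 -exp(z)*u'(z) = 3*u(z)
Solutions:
 u(z) = C1*exp(3*exp(-z))


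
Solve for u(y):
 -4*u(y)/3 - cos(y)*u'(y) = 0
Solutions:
 u(y) = C1*(sin(y) - 1)^(2/3)/(sin(y) + 1)^(2/3)


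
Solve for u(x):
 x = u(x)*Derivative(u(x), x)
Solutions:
 u(x) = -sqrt(C1 + x^2)
 u(x) = sqrt(C1 + x^2)


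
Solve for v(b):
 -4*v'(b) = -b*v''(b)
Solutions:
 v(b) = C1 + C2*b^5


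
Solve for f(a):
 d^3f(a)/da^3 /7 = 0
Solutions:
 f(a) = C1 + C2*a + C3*a^2


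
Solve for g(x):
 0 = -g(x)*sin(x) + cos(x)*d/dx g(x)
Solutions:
 g(x) = C1/cos(x)


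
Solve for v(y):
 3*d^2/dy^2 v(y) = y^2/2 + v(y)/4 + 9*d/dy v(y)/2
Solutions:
 v(y) = C1*exp(y*(9 - sqrt(93))/12) + C2*exp(y*(9 + sqrt(93))/12) - 2*y^2 + 72*y - 1344


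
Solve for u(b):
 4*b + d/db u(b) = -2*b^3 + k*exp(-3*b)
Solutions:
 u(b) = C1 - b^4/2 - 2*b^2 - k*exp(-3*b)/3


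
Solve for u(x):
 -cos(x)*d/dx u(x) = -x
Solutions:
 u(x) = C1 + Integral(x/cos(x), x)


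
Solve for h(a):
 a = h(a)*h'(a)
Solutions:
 h(a) = -sqrt(C1 + a^2)
 h(a) = sqrt(C1 + a^2)


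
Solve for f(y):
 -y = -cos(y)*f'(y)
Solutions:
 f(y) = C1 + Integral(y/cos(y), y)


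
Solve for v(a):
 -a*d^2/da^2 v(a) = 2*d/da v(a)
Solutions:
 v(a) = C1 + C2/a


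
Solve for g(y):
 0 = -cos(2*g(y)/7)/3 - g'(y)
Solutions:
 y/3 - 7*log(sin(2*g(y)/7) - 1)/4 + 7*log(sin(2*g(y)/7) + 1)/4 = C1


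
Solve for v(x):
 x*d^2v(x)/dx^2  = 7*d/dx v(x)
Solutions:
 v(x) = C1 + C2*x^8


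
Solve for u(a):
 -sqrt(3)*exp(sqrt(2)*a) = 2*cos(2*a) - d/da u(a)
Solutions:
 u(a) = C1 + sqrt(6)*exp(sqrt(2)*a)/2 + sin(2*a)


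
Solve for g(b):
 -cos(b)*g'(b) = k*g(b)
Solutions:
 g(b) = C1*exp(k*(log(sin(b) - 1) - log(sin(b) + 1))/2)


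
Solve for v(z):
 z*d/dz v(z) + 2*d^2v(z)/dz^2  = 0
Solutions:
 v(z) = C1 + C2*erf(z/2)


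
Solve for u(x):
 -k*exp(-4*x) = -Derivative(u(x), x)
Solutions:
 u(x) = C1 - k*exp(-4*x)/4


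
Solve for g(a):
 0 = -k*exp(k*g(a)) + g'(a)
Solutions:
 g(a) = Piecewise((log(-1/(C1*k + a*k^2))/k, Ne(k, 0)), (nan, True))
 g(a) = Piecewise((C1 + a*k, Eq(k, 0)), (nan, True))


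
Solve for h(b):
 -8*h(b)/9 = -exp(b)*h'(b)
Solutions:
 h(b) = C1*exp(-8*exp(-b)/9)


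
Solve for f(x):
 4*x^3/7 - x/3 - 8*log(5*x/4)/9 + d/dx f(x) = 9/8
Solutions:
 f(x) = C1 - x^4/7 + x^2/6 + 8*x*log(x)/9 - 16*x*log(2)/9 + 17*x/72 + 8*x*log(5)/9


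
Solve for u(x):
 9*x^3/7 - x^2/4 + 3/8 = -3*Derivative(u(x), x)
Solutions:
 u(x) = C1 - 3*x^4/28 + x^3/36 - x/8


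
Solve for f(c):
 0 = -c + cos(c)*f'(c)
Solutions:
 f(c) = C1 + Integral(c/cos(c), c)


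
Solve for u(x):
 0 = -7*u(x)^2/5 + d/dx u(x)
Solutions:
 u(x) = -5/(C1 + 7*x)


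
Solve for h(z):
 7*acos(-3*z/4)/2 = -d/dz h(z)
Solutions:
 h(z) = C1 - 7*z*acos(-3*z/4)/2 - 7*sqrt(16 - 9*z^2)/6


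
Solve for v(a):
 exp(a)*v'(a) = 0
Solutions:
 v(a) = C1


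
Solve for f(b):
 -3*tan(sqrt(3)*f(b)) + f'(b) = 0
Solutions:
 f(b) = sqrt(3)*(pi - asin(C1*exp(3*sqrt(3)*b)))/3
 f(b) = sqrt(3)*asin(C1*exp(3*sqrt(3)*b))/3


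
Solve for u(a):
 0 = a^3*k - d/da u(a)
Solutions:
 u(a) = C1 + a^4*k/4


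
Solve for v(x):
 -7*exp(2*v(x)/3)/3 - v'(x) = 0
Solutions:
 v(x) = 3*log(-sqrt(-1/(C1 - 7*x))) - 3*log(2)/2 + 3*log(3)
 v(x) = 3*log(-1/(C1 - 7*x))/2 - 3*log(2)/2 + 3*log(3)


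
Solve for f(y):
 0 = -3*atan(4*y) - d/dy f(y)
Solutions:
 f(y) = C1 - 3*y*atan(4*y) + 3*log(16*y^2 + 1)/8


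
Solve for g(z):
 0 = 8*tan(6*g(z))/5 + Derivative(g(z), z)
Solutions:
 g(z) = -asin(C1*exp(-48*z/5))/6 + pi/6
 g(z) = asin(C1*exp(-48*z/5))/6


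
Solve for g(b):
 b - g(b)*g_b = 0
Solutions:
 g(b) = -sqrt(C1 + b^2)
 g(b) = sqrt(C1 + b^2)


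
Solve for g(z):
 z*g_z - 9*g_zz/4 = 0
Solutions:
 g(z) = C1 + C2*erfi(sqrt(2)*z/3)


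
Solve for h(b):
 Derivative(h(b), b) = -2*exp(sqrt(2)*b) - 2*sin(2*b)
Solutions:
 h(b) = C1 - sqrt(2)*exp(sqrt(2)*b) + cos(2*b)


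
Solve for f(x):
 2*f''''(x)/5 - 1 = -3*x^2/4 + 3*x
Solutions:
 f(x) = C1 + C2*x + C3*x^2 + C4*x^3 - x^6/192 + x^5/16 + 5*x^4/48


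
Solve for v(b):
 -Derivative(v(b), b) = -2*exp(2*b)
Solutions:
 v(b) = C1 + exp(2*b)


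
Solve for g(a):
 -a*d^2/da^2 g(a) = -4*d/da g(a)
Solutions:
 g(a) = C1 + C2*a^5


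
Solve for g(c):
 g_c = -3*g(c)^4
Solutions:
 g(c) = (-3^(2/3) - 3*3^(1/6)*I)*(1/(C1 + 3*c))^(1/3)/6
 g(c) = (-3^(2/3) + 3*3^(1/6)*I)*(1/(C1 + 3*c))^(1/3)/6
 g(c) = (1/(C1 + 9*c))^(1/3)


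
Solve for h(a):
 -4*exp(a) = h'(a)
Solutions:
 h(a) = C1 - 4*exp(a)


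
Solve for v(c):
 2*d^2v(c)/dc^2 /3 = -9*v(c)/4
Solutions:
 v(c) = C1*sin(3*sqrt(6)*c/4) + C2*cos(3*sqrt(6)*c/4)


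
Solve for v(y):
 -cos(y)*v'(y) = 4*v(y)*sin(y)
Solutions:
 v(y) = C1*cos(y)^4


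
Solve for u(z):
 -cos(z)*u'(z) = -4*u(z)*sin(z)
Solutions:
 u(z) = C1/cos(z)^4


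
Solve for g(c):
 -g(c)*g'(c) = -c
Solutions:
 g(c) = -sqrt(C1 + c^2)
 g(c) = sqrt(C1 + c^2)


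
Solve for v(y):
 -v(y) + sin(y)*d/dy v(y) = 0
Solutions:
 v(y) = C1*sqrt(cos(y) - 1)/sqrt(cos(y) + 1)


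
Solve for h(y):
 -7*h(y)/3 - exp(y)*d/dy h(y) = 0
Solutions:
 h(y) = C1*exp(7*exp(-y)/3)


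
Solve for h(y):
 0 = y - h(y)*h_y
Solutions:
 h(y) = -sqrt(C1 + y^2)
 h(y) = sqrt(C1 + y^2)


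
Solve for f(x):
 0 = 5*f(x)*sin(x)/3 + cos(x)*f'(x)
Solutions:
 f(x) = C1*cos(x)^(5/3)


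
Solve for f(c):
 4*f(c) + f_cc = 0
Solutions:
 f(c) = C1*sin(2*c) + C2*cos(2*c)


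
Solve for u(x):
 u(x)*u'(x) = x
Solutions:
 u(x) = -sqrt(C1 + x^2)
 u(x) = sqrt(C1 + x^2)


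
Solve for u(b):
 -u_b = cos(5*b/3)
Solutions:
 u(b) = C1 - 3*sin(5*b/3)/5


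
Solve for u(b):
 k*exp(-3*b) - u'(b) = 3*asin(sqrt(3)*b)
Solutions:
 u(b) = C1 - 3*b*asin(sqrt(3)*b) - k*exp(-3*b)/3 - sqrt(3)*sqrt(1 - 3*b^2)


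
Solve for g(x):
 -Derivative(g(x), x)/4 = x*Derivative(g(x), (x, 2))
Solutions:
 g(x) = C1 + C2*x^(3/4)


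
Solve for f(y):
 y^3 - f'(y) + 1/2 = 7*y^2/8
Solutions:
 f(y) = C1 + y^4/4 - 7*y^3/24 + y/2


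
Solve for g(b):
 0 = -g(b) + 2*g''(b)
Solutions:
 g(b) = C1*exp(-sqrt(2)*b/2) + C2*exp(sqrt(2)*b/2)


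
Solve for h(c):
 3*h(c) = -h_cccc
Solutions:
 h(c) = (C1*sin(sqrt(2)*3^(1/4)*c/2) + C2*cos(sqrt(2)*3^(1/4)*c/2))*exp(-sqrt(2)*3^(1/4)*c/2) + (C3*sin(sqrt(2)*3^(1/4)*c/2) + C4*cos(sqrt(2)*3^(1/4)*c/2))*exp(sqrt(2)*3^(1/4)*c/2)


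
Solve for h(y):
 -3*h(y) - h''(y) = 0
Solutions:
 h(y) = C1*sin(sqrt(3)*y) + C2*cos(sqrt(3)*y)


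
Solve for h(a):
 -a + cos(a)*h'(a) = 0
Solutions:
 h(a) = C1 + Integral(a/cos(a), a)


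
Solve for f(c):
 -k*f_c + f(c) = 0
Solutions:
 f(c) = C1*exp(c/k)


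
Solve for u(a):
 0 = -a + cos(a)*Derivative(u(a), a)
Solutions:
 u(a) = C1 + Integral(a/cos(a), a)


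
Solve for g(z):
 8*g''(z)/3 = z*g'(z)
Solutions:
 g(z) = C1 + C2*erfi(sqrt(3)*z/4)


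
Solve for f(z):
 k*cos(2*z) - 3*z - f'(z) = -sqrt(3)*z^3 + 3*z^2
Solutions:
 f(z) = C1 + k*sin(2*z)/2 + sqrt(3)*z^4/4 - z^3 - 3*z^2/2


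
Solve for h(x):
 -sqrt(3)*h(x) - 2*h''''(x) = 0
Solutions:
 h(x) = (C1*sin(2^(1/4)*3^(1/8)*x/2) + C2*cos(2^(1/4)*3^(1/8)*x/2))*exp(-2^(1/4)*3^(1/8)*x/2) + (C3*sin(2^(1/4)*3^(1/8)*x/2) + C4*cos(2^(1/4)*3^(1/8)*x/2))*exp(2^(1/4)*3^(1/8)*x/2)


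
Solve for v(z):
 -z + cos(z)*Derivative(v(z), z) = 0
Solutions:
 v(z) = C1 + Integral(z/cos(z), z)


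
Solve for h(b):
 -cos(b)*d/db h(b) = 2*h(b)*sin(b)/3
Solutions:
 h(b) = C1*cos(b)^(2/3)


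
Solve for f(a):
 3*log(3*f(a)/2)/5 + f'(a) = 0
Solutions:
 -5*Integral(1/(-log(_y) - log(3) + log(2)), (_y, f(a)))/3 = C1 - a


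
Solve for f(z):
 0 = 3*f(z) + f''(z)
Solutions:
 f(z) = C1*sin(sqrt(3)*z) + C2*cos(sqrt(3)*z)


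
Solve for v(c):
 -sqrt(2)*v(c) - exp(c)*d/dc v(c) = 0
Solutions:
 v(c) = C1*exp(sqrt(2)*exp(-c))


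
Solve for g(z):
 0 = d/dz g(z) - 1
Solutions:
 g(z) = C1 + z


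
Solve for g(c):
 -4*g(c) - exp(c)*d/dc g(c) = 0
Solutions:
 g(c) = C1*exp(4*exp(-c))


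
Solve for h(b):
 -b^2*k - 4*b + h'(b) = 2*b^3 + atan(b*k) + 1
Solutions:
 h(b) = C1 + b^4/2 + b^3*k/3 + 2*b^2 + b + Piecewise((b*atan(b*k) - log(b^2*k^2 + 1)/(2*k), Ne(k, 0)), (0, True))


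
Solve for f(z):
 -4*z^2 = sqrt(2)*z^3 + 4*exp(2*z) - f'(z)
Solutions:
 f(z) = C1 + sqrt(2)*z^4/4 + 4*z^3/3 + 2*exp(2*z)


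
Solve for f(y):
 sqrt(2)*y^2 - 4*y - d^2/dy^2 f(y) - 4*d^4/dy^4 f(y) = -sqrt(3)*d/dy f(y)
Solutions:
 f(y) = C1 + C2*exp(sqrt(3)*y*(-(9 + sqrt(82))^(1/3) + (9 + sqrt(82))^(-1/3))/12)*sin(y*((9 + sqrt(82))^(-1/3) + (9 + sqrt(82))^(1/3))/4) + C3*exp(sqrt(3)*y*(-(9 + sqrt(82))^(1/3) + (9 + sqrt(82))^(-1/3))/12)*cos(y*((9 + sqrt(82))^(-1/3) + (9 + sqrt(82))^(1/3))/4) + C4*exp(-sqrt(3)*y*(-(9 + sqrt(82))^(1/3) + (9 + sqrt(82))^(-1/3))/6) - sqrt(6)*y^3/9 - sqrt(2)*y^2/3 + 2*sqrt(3)*y^2/3 - 2*sqrt(6)*y/9 + 4*y/3


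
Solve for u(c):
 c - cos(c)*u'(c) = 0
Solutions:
 u(c) = C1 + Integral(c/cos(c), c)


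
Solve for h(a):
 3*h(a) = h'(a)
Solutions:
 h(a) = C1*exp(3*a)


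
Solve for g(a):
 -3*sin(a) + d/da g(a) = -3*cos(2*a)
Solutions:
 g(a) = C1 - 3*sin(2*a)/2 - 3*cos(a)


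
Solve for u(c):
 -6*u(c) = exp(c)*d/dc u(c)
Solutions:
 u(c) = C1*exp(6*exp(-c))


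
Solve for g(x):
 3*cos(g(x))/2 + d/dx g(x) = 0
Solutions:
 g(x) = pi - asin((C1 + exp(3*x))/(C1 - exp(3*x)))
 g(x) = asin((C1 + exp(3*x))/(C1 - exp(3*x)))


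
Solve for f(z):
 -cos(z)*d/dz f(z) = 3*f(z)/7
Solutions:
 f(z) = C1*(sin(z) - 1)^(3/14)/(sin(z) + 1)^(3/14)


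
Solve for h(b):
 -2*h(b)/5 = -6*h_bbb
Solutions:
 h(b) = C3*exp(15^(2/3)*b/15) + (C1*sin(3^(1/6)*5^(2/3)*b/10) + C2*cos(3^(1/6)*5^(2/3)*b/10))*exp(-15^(2/3)*b/30)


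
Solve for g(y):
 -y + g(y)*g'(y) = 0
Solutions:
 g(y) = -sqrt(C1 + y^2)
 g(y) = sqrt(C1 + y^2)


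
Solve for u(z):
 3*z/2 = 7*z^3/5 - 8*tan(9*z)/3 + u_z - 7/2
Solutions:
 u(z) = C1 - 7*z^4/20 + 3*z^2/4 + 7*z/2 - 8*log(cos(9*z))/27


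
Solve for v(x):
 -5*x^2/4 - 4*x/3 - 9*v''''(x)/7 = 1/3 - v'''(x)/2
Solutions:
 v(x) = C1 + C2*x + C3*x^2 + C4*exp(7*x/18) + x^5/24 + 163*x^4/252 + 2983*x^3/441


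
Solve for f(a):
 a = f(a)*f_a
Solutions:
 f(a) = -sqrt(C1 + a^2)
 f(a) = sqrt(C1 + a^2)


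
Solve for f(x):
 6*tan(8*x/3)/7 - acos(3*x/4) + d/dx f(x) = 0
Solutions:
 f(x) = C1 + x*acos(3*x/4) - sqrt(16 - 9*x^2)/3 + 9*log(cos(8*x/3))/28


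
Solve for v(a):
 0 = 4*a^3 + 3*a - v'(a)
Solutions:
 v(a) = C1 + a^4 + 3*a^2/2


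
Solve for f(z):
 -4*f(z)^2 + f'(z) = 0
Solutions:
 f(z) = -1/(C1 + 4*z)


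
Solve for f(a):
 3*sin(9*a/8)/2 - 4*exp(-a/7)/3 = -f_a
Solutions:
 f(a) = C1 + 4*cos(9*a/8)/3 - 28*exp(-a/7)/3


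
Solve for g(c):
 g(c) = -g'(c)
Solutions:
 g(c) = C1*exp(-c)


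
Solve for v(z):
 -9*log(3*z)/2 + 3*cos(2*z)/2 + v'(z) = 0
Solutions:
 v(z) = C1 + 9*z*log(z)/2 - 9*z/2 + 9*z*log(3)/2 - 3*sin(2*z)/4


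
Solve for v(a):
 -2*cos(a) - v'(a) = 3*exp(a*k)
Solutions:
 v(a) = C1 - 2*sin(a) - 3*exp(a*k)/k


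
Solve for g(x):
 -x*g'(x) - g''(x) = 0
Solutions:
 g(x) = C1 + C2*erf(sqrt(2)*x/2)


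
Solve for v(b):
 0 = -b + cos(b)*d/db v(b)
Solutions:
 v(b) = C1 + Integral(b/cos(b), b)


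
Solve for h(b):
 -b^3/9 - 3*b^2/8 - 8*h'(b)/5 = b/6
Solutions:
 h(b) = C1 - 5*b^4/288 - 5*b^3/64 - 5*b^2/96


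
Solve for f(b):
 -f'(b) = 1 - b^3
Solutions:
 f(b) = C1 + b^4/4 - b


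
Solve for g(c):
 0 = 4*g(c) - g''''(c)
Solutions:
 g(c) = C1*exp(-sqrt(2)*c) + C2*exp(sqrt(2)*c) + C3*sin(sqrt(2)*c) + C4*cos(sqrt(2)*c)


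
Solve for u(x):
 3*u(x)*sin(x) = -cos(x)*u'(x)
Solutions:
 u(x) = C1*cos(x)^3


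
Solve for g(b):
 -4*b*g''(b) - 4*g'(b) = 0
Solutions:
 g(b) = C1 + C2*log(b)


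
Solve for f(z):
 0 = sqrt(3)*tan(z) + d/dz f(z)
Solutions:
 f(z) = C1 + sqrt(3)*log(cos(z))


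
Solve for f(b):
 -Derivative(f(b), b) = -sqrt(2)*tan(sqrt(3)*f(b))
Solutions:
 f(b) = sqrt(3)*(pi - asin(C1*exp(sqrt(6)*b)))/3
 f(b) = sqrt(3)*asin(C1*exp(sqrt(6)*b))/3


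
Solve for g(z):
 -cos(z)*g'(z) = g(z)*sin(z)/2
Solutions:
 g(z) = C1*sqrt(cos(z))


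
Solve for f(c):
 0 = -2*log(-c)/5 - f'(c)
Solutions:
 f(c) = C1 - 2*c*log(-c)/5 + 2*c/5


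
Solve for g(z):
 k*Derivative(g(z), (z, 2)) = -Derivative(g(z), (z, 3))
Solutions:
 g(z) = C1 + C2*z + C3*exp(-k*z)


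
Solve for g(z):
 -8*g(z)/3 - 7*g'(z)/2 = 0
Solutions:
 g(z) = C1*exp(-16*z/21)


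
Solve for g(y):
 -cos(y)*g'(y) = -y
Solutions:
 g(y) = C1 + Integral(y/cos(y), y)


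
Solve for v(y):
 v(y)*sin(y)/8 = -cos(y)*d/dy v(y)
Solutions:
 v(y) = C1*cos(y)^(1/8)


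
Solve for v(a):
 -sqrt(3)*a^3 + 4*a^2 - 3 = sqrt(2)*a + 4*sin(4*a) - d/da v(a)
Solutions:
 v(a) = C1 + sqrt(3)*a^4/4 - 4*a^3/3 + sqrt(2)*a^2/2 + 3*a - cos(4*a)


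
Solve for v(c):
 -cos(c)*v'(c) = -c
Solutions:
 v(c) = C1 + Integral(c/cos(c), c)


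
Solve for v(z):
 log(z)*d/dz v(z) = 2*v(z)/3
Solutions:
 v(z) = C1*exp(2*li(z)/3)


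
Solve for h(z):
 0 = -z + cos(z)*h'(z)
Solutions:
 h(z) = C1 + Integral(z/cos(z), z)


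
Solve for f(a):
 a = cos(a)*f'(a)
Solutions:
 f(a) = C1 + Integral(a/cos(a), a)


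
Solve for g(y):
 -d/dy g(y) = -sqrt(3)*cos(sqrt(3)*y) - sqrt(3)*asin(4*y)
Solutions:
 g(y) = C1 + sqrt(3)*(y*asin(4*y) + sqrt(1 - 16*y^2)/4) + sin(sqrt(3)*y)


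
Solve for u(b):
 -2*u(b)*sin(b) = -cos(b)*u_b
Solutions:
 u(b) = C1/cos(b)^2


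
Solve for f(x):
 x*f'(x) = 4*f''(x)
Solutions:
 f(x) = C1 + C2*erfi(sqrt(2)*x/4)


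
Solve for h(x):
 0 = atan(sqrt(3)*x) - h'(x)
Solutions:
 h(x) = C1 + x*atan(sqrt(3)*x) - sqrt(3)*log(3*x^2 + 1)/6


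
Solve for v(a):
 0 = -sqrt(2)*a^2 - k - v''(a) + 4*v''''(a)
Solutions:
 v(a) = C1 + C2*a + C3*exp(-a/2) + C4*exp(a/2) - sqrt(2)*a^4/12 + a^2*(-k/2 - 4*sqrt(2))


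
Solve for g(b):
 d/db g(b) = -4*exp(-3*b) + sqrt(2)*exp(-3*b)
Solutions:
 g(b) = C1 - sqrt(2)*exp(-3*b)/3 + 4*exp(-3*b)/3


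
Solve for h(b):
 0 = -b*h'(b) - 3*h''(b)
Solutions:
 h(b) = C1 + C2*erf(sqrt(6)*b/6)


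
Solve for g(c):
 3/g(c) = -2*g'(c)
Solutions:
 g(c) = -sqrt(C1 - 3*c)
 g(c) = sqrt(C1 - 3*c)


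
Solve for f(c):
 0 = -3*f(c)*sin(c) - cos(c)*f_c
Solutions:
 f(c) = C1*cos(c)^3


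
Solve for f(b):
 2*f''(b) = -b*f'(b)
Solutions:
 f(b) = C1 + C2*erf(b/2)


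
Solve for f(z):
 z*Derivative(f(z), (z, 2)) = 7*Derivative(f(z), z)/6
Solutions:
 f(z) = C1 + C2*z^(13/6)


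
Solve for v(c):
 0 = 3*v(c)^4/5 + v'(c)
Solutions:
 v(c) = 5^(1/3)*(1/(C1 + 9*c))^(1/3)
 v(c) = 5^(1/3)*(-3^(2/3) - 3*3^(1/6)*I)*(1/(C1 + 3*c))^(1/3)/6
 v(c) = 5^(1/3)*(-3^(2/3) + 3*3^(1/6)*I)*(1/(C1 + 3*c))^(1/3)/6


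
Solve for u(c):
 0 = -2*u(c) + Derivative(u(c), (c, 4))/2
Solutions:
 u(c) = C1*exp(-sqrt(2)*c) + C2*exp(sqrt(2)*c) + C3*sin(sqrt(2)*c) + C4*cos(sqrt(2)*c)


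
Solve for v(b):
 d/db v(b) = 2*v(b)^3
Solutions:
 v(b) = -sqrt(2)*sqrt(-1/(C1 + 2*b))/2
 v(b) = sqrt(2)*sqrt(-1/(C1 + 2*b))/2


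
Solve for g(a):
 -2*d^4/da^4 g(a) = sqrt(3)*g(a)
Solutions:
 g(a) = (C1*sin(2^(1/4)*3^(1/8)*a/2) + C2*cos(2^(1/4)*3^(1/8)*a/2))*exp(-2^(1/4)*3^(1/8)*a/2) + (C3*sin(2^(1/4)*3^(1/8)*a/2) + C4*cos(2^(1/4)*3^(1/8)*a/2))*exp(2^(1/4)*3^(1/8)*a/2)


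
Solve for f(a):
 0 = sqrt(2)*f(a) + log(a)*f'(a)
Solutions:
 f(a) = C1*exp(-sqrt(2)*li(a))


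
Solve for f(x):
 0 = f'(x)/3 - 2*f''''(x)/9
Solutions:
 f(x) = C1 + C4*exp(2^(2/3)*3^(1/3)*x/2) + (C2*sin(2^(2/3)*3^(5/6)*x/4) + C3*cos(2^(2/3)*3^(5/6)*x/4))*exp(-2^(2/3)*3^(1/3)*x/4)


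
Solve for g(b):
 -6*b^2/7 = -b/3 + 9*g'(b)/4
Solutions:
 g(b) = C1 - 8*b^3/63 + 2*b^2/27


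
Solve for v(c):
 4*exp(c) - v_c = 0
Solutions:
 v(c) = C1 + 4*exp(c)


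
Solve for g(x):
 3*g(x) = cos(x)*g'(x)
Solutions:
 g(x) = C1*(sin(x) + 1)^(3/2)/(sin(x) - 1)^(3/2)


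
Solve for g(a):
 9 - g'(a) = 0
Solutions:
 g(a) = C1 + 9*a


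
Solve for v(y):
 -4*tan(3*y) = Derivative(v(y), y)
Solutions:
 v(y) = C1 + 4*log(cos(3*y))/3


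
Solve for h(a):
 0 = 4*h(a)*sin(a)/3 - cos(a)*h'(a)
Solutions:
 h(a) = C1/cos(a)^(4/3)


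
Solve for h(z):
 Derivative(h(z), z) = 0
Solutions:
 h(z) = C1


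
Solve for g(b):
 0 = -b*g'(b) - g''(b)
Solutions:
 g(b) = C1 + C2*erf(sqrt(2)*b/2)


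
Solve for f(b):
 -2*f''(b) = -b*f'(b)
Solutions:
 f(b) = C1 + C2*erfi(b/2)


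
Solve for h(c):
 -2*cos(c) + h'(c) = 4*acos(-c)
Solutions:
 h(c) = C1 + 4*c*acos(-c) + 4*sqrt(1 - c^2) + 2*sin(c)


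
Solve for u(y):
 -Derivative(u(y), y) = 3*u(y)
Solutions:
 u(y) = C1*exp(-3*y)


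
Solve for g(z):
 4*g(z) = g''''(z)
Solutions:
 g(z) = C1*exp(-sqrt(2)*z) + C2*exp(sqrt(2)*z) + C3*sin(sqrt(2)*z) + C4*cos(sqrt(2)*z)


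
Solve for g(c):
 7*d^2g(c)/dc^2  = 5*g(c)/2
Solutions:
 g(c) = C1*exp(-sqrt(70)*c/14) + C2*exp(sqrt(70)*c/14)


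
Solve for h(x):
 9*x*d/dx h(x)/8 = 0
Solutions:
 h(x) = C1


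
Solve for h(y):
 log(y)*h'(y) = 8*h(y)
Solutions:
 h(y) = C1*exp(8*li(y))


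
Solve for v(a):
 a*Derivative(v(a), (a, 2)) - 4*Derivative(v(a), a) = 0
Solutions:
 v(a) = C1 + C2*a^5


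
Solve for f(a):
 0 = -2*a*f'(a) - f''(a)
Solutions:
 f(a) = C1 + C2*erf(a)


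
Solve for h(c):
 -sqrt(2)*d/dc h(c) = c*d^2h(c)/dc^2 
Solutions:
 h(c) = C1 + C2*c^(1 - sqrt(2))


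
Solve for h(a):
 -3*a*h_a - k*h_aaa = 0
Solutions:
 h(a) = C1 + Integral(C2*airyai(3^(1/3)*a*(-1/k)^(1/3)) + C3*airybi(3^(1/3)*a*(-1/k)^(1/3)), a)


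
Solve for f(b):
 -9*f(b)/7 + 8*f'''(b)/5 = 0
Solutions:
 f(b) = C3*exp(45^(1/3)*7^(2/3)*b/14) + (C1*sin(3*3^(1/6)*5^(1/3)*7^(2/3)*b/28) + C2*cos(3*3^(1/6)*5^(1/3)*7^(2/3)*b/28))*exp(-45^(1/3)*7^(2/3)*b/28)


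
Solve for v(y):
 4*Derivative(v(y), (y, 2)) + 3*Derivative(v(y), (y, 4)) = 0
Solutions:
 v(y) = C1 + C2*y + C3*sin(2*sqrt(3)*y/3) + C4*cos(2*sqrt(3)*y/3)


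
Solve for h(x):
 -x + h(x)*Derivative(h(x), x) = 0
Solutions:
 h(x) = -sqrt(C1 + x^2)
 h(x) = sqrt(C1 + x^2)


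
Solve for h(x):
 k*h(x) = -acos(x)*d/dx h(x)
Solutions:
 h(x) = C1*exp(-k*Integral(1/acos(x), x))


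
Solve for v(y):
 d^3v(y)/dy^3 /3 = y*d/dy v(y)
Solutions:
 v(y) = C1 + Integral(C2*airyai(3^(1/3)*y) + C3*airybi(3^(1/3)*y), y)


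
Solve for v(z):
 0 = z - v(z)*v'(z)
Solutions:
 v(z) = -sqrt(C1 + z^2)
 v(z) = sqrt(C1 + z^2)


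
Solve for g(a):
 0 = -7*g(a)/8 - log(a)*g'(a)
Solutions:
 g(a) = C1*exp(-7*li(a)/8)


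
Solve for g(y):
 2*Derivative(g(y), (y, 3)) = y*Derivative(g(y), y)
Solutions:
 g(y) = C1 + Integral(C2*airyai(2^(2/3)*y/2) + C3*airybi(2^(2/3)*y/2), y)


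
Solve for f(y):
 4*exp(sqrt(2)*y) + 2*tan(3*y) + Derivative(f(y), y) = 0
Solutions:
 f(y) = C1 - 2*sqrt(2)*exp(sqrt(2)*y) + 2*log(cos(3*y))/3


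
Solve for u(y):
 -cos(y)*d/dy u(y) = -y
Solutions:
 u(y) = C1 + Integral(y/cos(y), y)


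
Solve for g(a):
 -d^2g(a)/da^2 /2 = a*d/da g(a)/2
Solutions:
 g(a) = C1 + C2*erf(sqrt(2)*a/2)


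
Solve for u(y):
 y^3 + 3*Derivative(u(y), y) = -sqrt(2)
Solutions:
 u(y) = C1 - y^4/12 - sqrt(2)*y/3


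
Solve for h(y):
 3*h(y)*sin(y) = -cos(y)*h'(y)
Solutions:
 h(y) = C1*cos(y)^3


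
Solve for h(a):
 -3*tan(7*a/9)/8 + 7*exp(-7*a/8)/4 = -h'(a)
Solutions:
 h(a) = C1 + 27*log(tan(7*a/9)^2 + 1)/112 + 2*exp(-7*a/8)


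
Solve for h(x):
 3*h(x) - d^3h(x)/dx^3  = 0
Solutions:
 h(x) = C3*exp(3^(1/3)*x) + (C1*sin(3^(5/6)*x/2) + C2*cos(3^(5/6)*x/2))*exp(-3^(1/3)*x/2)


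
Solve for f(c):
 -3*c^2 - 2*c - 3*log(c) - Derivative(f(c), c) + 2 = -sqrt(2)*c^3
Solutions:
 f(c) = C1 + sqrt(2)*c^4/4 - c^3 - c^2 - 3*c*log(c) + 5*c


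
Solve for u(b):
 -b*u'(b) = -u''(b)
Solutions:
 u(b) = C1 + C2*erfi(sqrt(2)*b/2)


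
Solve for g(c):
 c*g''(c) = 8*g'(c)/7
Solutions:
 g(c) = C1 + C2*c^(15/7)


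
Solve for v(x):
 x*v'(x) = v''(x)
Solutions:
 v(x) = C1 + C2*erfi(sqrt(2)*x/2)


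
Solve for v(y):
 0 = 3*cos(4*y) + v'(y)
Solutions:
 v(y) = C1 - 3*sin(4*y)/4


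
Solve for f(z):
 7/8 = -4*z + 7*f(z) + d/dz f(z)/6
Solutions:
 f(z) = C1*exp(-42*z) + 4*z/7 + 131/1176


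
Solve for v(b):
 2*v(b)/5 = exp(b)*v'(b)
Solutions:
 v(b) = C1*exp(-2*exp(-b)/5)


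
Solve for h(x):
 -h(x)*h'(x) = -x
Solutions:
 h(x) = -sqrt(C1 + x^2)
 h(x) = sqrt(C1 + x^2)


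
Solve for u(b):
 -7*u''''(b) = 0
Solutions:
 u(b) = C1 + C2*b + C3*b^2 + C4*b^3


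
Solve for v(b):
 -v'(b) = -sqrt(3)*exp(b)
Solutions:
 v(b) = C1 + sqrt(3)*exp(b)


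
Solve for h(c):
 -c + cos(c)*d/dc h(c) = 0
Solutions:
 h(c) = C1 + Integral(c/cos(c), c)


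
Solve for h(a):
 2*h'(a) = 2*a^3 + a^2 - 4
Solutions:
 h(a) = C1 + a^4/4 + a^3/6 - 2*a


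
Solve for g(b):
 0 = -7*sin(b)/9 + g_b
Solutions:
 g(b) = C1 - 7*cos(b)/9


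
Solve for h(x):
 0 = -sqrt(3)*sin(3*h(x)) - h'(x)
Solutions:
 h(x) = -acos((-C1 - exp(6*sqrt(3)*x))/(C1 - exp(6*sqrt(3)*x)))/3 + 2*pi/3
 h(x) = acos((-C1 - exp(6*sqrt(3)*x))/(C1 - exp(6*sqrt(3)*x)))/3


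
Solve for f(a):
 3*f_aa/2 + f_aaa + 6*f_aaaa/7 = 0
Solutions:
 f(a) = C1 + C2*a + (C3*sin(sqrt(203)*a/12) + C4*cos(sqrt(203)*a/12))*exp(-7*a/12)


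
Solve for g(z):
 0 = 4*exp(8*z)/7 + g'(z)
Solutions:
 g(z) = C1 - exp(8*z)/14


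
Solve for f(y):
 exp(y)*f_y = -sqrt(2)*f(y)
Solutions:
 f(y) = C1*exp(sqrt(2)*exp(-y))


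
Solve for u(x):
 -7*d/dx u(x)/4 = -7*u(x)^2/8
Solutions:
 u(x) = -2/(C1 + x)


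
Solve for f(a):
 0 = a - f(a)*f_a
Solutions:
 f(a) = -sqrt(C1 + a^2)
 f(a) = sqrt(C1 + a^2)


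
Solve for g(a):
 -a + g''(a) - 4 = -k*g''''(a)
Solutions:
 g(a) = C1 + C2*a + C3*exp(-a*sqrt(-1/k)) + C4*exp(a*sqrt(-1/k)) + a^3/6 + 2*a^2


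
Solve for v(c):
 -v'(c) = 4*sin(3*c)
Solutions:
 v(c) = C1 + 4*cos(3*c)/3


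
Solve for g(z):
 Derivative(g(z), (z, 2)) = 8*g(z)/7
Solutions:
 g(z) = C1*exp(-2*sqrt(14)*z/7) + C2*exp(2*sqrt(14)*z/7)


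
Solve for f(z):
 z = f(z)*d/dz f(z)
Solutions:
 f(z) = -sqrt(C1 + z^2)
 f(z) = sqrt(C1 + z^2)


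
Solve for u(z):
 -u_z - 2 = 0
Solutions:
 u(z) = C1 - 2*z


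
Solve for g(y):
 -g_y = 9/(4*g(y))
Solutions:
 g(y) = -sqrt(C1 - 18*y)/2
 g(y) = sqrt(C1 - 18*y)/2


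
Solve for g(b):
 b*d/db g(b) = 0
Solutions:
 g(b) = C1


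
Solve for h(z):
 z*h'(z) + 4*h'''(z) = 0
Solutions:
 h(z) = C1 + Integral(C2*airyai(-2^(1/3)*z/2) + C3*airybi(-2^(1/3)*z/2), z)


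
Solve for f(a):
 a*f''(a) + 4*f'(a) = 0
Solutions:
 f(a) = C1 + C2/a^3


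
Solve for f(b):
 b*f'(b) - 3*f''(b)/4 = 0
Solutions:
 f(b) = C1 + C2*erfi(sqrt(6)*b/3)


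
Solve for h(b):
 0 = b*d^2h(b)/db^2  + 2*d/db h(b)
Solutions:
 h(b) = C1 + C2/b


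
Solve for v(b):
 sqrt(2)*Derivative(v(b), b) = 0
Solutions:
 v(b) = C1


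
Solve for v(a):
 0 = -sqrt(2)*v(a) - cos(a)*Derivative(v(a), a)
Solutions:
 v(a) = C1*(sin(a) - 1)^(sqrt(2)/2)/(sin(a) + 1)^(sqrt(2)/2)


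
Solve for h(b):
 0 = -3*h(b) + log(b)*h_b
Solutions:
 h(b) = C1*exp(3*li(b))


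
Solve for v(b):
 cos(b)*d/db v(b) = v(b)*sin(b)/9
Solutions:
 v(b) = C1/cos(b)^(1/9)


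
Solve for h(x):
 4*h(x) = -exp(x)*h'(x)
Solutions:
 h(x) = C1*exp(4*exp(-x))


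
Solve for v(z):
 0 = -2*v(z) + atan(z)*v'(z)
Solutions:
 v(z) = C1*exp(2*Integral(1/atan(z), z))


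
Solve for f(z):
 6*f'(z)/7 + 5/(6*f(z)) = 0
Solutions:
 f(z) = -sqrt(C1 - 70*z)/6
 f(z) = sqrt(C1 - 70*z)/6


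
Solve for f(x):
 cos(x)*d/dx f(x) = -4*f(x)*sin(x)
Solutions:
 f(x) = C1*cos(x)^4


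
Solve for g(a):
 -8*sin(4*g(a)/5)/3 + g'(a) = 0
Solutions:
 -8*a/3 + 5*log(cos(4*g(a)/5) - 1)/8 - 5*log(cos(4*g(a)/5) + 1)/8 = C1


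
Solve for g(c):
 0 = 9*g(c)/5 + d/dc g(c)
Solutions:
 g(c) = C1*exp(-9*c/5)


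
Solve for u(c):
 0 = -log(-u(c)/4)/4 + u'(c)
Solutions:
 -4*Integral(1/(log(-_y) - 2*log(2)), (_y, u(c))) = C1 - c


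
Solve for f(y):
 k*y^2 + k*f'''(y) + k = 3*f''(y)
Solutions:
 f(y) = C1 + C2*y + C3*exp(3*y/k) + k^2*y^3/27 + k*y^4/36 + k*y^2*(2*k^2 + 9)/54


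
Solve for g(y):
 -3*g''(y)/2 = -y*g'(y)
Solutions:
 g(y) = C1 + C2*erfi(sqrt(3)*y/3)


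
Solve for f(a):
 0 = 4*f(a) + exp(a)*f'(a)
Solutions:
 f(a) = C1*exp(4*exp(-a))


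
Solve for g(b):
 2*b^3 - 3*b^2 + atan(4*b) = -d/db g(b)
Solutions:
 g(b) = C1 - b^4/2 + b^3 - b*atan(4*b) + log(16*b^2 + 1)/8


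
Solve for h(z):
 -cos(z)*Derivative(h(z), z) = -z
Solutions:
 h(z) = C1 + Integral(z/cos(z), z)


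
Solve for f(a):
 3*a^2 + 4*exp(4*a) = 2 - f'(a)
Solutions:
 f(a) = C1 - a^3 + 2*a - exp(4*a)


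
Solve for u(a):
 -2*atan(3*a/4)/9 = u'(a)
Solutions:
 u(a) = C1 - 2*a*atan(3*a/4)/9 + 4*log(9*a^2 + 16)/27


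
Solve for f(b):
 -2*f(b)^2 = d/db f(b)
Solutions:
 f(b) = 1/(C1 + 2*b)


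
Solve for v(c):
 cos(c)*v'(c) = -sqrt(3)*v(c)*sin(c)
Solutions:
 v(c) = C1*cos(c)^(sqrt(3))


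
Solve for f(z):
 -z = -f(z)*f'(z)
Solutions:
 f(z) = -sqrt(C1 + z^2)
 f(z) = sqrt(C1 + z^2)


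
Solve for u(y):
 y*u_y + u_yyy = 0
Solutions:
 u(y) = C1 + Integral(C2*airyai(-y) + C3*airybi(-y), y)


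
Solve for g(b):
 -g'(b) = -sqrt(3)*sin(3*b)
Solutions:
 g(b) = C1 - sqrt(3)*cos(3*b)/3


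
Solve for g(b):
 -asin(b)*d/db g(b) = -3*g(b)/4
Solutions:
 g(b) = C1*exp(3*Integral(1/asin(b), b)/4)


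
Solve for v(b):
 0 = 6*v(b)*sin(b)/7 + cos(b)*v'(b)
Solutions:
 v(b) = C1*cos(b)^(6/7)


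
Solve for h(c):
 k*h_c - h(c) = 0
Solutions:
 h(c) = C1*exp(c/k)


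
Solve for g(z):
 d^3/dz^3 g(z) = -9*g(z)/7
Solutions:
 g(z) = C3*exp(-21^(2/3)*z/7) + (C1*sin(3*3^(1/6)*7^(2/3)*z/14) + C2*cos(3*3^(1/6)*7^(2/3)*z/14))*exp(21^(2/3)*z/14)


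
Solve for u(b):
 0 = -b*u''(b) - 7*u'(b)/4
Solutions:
 u(b) = C1 + C2/b^(3/4)


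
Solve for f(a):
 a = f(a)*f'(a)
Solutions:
 f(a) = -sqrt(C1 + a^2)
 f(a) = sqrt(C1 + a^2)


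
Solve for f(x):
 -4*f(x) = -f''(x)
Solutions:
 f(x) = C1*exp(-2*x) + C2*exp(2*x)


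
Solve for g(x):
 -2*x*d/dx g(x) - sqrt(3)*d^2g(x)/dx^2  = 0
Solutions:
 g(x) = C1 + C2*erf(3^(3/4)*x/3)


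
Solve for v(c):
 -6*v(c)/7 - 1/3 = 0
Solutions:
 v(c) = -7/18


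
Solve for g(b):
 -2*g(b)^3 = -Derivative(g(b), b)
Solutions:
 g(b) = -sqrt(2)*sqrt(-1/(C1 + 2*b))/2
 g(b) = sqrt(2)*sqrt(-1/(C1 + 2*b))/2


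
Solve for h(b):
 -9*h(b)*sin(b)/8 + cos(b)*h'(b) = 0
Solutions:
 h(b) = C1/cos(b)^(9/8)


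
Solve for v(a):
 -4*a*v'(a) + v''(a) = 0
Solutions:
 v(a) = C1 + C2*erfi(sqrt(2)*a)


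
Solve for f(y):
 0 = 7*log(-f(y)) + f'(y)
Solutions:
 -li(-f(y)) = C1 - 7*y


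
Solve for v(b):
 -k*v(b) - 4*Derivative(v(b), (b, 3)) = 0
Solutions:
 v(b) = C1*exp(2^(1/3)*b*(-k)^(1/3)/2) + C2*exp(2^(1/3)*b*(-k)^(1/3)*(-1 + sqrt(3)*I)/4) + C3*exp(-2^(1/3)*b*(-k)^(1/3)*(1 + sqrt(3)*I)/4)


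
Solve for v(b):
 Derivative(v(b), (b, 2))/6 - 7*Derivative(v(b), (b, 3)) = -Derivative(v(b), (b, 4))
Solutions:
 v(b) = C1 + C2*b + C3*exp(b*(21 - sqrt(435))/6) + C4*exp(b*(sqrt(435) + 21)/6)


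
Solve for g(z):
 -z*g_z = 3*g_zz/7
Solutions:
 g(z) = C1 + C2*erf(sqrt(42)*z/6)


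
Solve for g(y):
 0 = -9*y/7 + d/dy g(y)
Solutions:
 g(y) = C1 + 9*y^2/14


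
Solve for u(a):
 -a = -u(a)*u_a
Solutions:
 u(a) = -sqrt(C1 + a^2)
 u(a) = sqrt(C1 + a^2)


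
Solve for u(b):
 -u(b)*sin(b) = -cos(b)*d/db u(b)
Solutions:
 u(b) = C1/cos(b)


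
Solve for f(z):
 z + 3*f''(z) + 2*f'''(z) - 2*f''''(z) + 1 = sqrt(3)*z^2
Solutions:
 f(z) = C1 + C2*z + C3*exp(z*(1 - sqrt(7))/2) + C4*exp(z*(1 + sqrt(7))/2) + sqrt(3)*z^4/36 + z^3*(-4*sqrt(3) - 3)/54 + z^2*(-3 + 20*sqrt(3))/54


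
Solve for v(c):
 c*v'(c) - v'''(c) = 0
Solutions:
 v(c) = C1 + Integral(C2*airyai(c) + C3*airybi(c), c)


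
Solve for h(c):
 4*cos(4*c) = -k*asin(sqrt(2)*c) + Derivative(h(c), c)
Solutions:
 h(c) = C1 + k*(c*asin(sqrt(2)*c) + sqrt(2)*sqrt(1 - 2*c^2)/2) + sin(4*c)


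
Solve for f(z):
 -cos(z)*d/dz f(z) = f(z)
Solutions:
 f(z) = C1*sqrt(sin(z) - 1)/sqrt(sin(z) + 1)


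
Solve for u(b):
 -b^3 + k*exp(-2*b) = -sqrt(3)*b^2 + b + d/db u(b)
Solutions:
 u(b) = C1 - b^4/4 + sqrt(3)*b^3/3 - b^2/2 - k*exp(-2*b)/2


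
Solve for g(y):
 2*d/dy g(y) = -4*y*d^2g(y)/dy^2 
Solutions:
 g(y) = C1 + C2*sqrt(y)


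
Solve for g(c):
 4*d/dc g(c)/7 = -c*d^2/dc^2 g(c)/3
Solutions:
 g(c) = C1 + C2/c^(5/7)


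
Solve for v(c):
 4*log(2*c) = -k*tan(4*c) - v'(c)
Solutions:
 v(c) = C1 - 4*c*log(c) - 4*c*log(2) + 4*c + k*log(cos(4*c))/4


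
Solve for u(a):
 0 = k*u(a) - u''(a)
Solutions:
 u(a) = C1*exp(-a*sqrt(k)) + C2*exp(a*sqrt(k))


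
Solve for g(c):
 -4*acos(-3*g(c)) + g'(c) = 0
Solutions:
 Integral(1/acos(-3*_y), (_y, g(c))) = C1 + 4*c


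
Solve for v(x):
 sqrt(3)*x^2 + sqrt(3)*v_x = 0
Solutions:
 v(x) = C1 - x^3/3


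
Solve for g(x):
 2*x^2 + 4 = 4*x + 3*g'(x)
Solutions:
 g(x) = C1 + 2*x^3/9 - 2*x^2/3 + 4*x/3


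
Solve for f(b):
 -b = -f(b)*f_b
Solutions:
 f(b) = -sqrt(C1 + b^2)
 f(b) = sqrt(C1 + b^2)


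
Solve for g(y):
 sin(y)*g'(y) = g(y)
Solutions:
 g(y) = C1*sqrt(cos(y) - 1)/sqrt(cos(y) + 1)


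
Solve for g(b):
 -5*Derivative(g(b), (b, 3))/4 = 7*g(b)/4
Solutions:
 g(b) = C3*exp(-5^(2/3)*7^(1/3)*b/5) + (C1*sin(sqrt(3)*5^(2/3)*7^(1/3)*b/10) + C2*cos(sqrt(3)*5^(2/3)*7^(1/3)*b/10))*exp(5^(2/3)*7^(1/3)*b/10)


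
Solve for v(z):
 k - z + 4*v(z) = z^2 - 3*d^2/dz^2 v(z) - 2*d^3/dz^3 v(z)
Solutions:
 v(z) = C3*exp(-2*z) - k/4 + z^2/4 + z/4 + (C1*sin(sqrt(15)*z/4) + C2*cos(sqrt(15)*z/4))*exp(z/4) - 3/8


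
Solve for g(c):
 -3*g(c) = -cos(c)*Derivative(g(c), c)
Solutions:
 g(c) = C1*(sin(c) + 1)^(3/2)/(sin(c) - 1)^(3/2)


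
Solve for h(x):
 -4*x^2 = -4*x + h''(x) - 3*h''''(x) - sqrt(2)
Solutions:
 h(x) = C1 + C2*x + C3*exp(-sqrt(3)*x/3) + C4*exp(sqrt(3)*x/3) - x^4/3 + 2*x^3/3 + x^2*(-12 + sqrt(2)/2)


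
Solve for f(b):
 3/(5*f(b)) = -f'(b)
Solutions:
 f(b) = -sqrt(C1 - 30*b)/5
 f(b) = sqrt(C1 - 30*b)/5


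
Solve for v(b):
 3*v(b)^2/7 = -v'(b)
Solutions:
 v(b) = 7/(C1 + 3*b)


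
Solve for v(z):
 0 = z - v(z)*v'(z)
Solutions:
 v(z) = -sqrt(C1 + z^2)
 v(z) = sqrt(C1 + z^2)


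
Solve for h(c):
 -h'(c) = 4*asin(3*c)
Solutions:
 h(c) = C1 - 4*c*asin(3*c) - 4*sqrt(1 - 9*c^2)/3


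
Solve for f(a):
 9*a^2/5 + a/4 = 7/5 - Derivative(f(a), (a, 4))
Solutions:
 f(a) = C1 + C2*a + C3*a^2 + C4*a^3 - a^6/200 - a^5/480 + 7*a^4/120


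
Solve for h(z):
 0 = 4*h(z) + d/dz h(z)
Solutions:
 h(z) = C1*exp(-4*z)


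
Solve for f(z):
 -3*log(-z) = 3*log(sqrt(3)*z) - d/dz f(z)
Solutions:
 f(z) = C1 + 6*z*log(z) + z*(-6 + 3*log(3)/2 + 3*I*pi)


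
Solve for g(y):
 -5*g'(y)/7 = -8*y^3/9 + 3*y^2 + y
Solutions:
 g(y) = C1 + 14*y^4/45 - 7*y^3/5 - 7*y^2/10


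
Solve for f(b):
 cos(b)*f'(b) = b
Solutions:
 f(b) = C1 + Integral(b/cos(b), b)


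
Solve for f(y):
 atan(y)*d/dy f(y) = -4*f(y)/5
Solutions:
 f(y) = C1*exp(-4*Integral(1/atan(y), y)/5)


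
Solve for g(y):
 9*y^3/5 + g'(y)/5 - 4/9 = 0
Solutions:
 g(y) = C1 - 9*y^4/4 + 20*y/9


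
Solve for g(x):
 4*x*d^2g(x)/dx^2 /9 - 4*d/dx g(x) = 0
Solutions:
 g(x) = C1 + C2*x^10


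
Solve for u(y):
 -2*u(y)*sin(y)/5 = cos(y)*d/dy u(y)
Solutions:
 u(y) = C1*cos(y)^(2/5)


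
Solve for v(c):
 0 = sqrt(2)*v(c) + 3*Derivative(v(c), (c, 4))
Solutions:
 v(c) = (C1*sin(2^(5/8)*3^(3/4)*c/6) + C2*cos(2^(5/8)*3^(3/4)*c/6))*exp(-2^(5/8)*3^(3/4)*c/6) + (C3*sin(2^(5/8)*3^(3/4)*c/6) + C4*cos(2^(5/8)*3^(3/4)*c/6))*exp(2^(5/8)*3^(3/4)*c/6)


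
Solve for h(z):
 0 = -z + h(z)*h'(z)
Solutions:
 h(z) = -sqrt(C1 + z^2)
 h(z) = sqrt(C1 + z^2)


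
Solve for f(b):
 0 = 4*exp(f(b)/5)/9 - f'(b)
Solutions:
 f(b) = 5*log(-1/(C1 + 4*b)) + 5*log(45)


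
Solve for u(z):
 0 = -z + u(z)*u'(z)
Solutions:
 u(z) = -sqrt(C1 + z^2)
 u(z) = sqrt(C1 + z^2)


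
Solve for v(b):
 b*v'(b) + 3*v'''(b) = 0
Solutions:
 v(b) = C1 + Integral(C2*airyai(-3^(2/3)*b/3) + C3*airybi(-3^(2/3)*b/3), b)


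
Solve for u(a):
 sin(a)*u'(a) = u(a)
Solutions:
 u(a) = C1*sqrt(cos(a) - 1)/sqrt(cos(a) + 1)


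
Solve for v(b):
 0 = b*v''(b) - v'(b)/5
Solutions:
 v(b) = C1 + C2*b^(6/5)


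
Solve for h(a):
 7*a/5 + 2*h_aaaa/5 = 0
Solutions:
 h(a) = C1 + C2*a + C3*a^2 + C4*a^3 - 7*a^5/240


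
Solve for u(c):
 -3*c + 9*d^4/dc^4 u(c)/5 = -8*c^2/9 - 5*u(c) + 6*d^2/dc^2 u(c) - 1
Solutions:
 u(c) = -8*c^2/45 + 3*c/5 + (C1 + C2*c)*exp(-sqrt(15)*c/3) + (C3 + C4*c)*exp(sqrt(15)*c/3) - 47/75


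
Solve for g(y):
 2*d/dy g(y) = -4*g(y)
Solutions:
 g(y) = C1*exp(-2*y)


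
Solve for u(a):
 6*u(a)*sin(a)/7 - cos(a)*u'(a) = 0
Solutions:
 u(a) = C1/cos(a)^(6/7)


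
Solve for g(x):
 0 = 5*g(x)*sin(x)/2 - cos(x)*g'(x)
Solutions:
 g(x) = C1/cos(x)^(5/2)
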